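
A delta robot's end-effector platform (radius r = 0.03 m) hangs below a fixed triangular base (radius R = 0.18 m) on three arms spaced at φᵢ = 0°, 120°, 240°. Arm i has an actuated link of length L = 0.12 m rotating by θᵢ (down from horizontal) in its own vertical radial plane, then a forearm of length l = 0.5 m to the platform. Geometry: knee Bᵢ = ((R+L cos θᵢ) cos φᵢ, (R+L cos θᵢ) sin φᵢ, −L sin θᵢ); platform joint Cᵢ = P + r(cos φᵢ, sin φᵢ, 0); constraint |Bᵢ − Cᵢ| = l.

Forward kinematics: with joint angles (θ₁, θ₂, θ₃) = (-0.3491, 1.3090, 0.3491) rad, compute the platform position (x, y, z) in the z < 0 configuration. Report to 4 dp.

φ1=0.0°: virtual centre (0.2628, 0.0000, 0.0410), radius l
arm 2 at φ=120.0°: (R−r)+L cos θ2 = 0.1811;  O2 = (-0.0905, 0.1568, -0.1159)
O3 = (0.2628·cos240.0°, 0.2628·sin240.0°, -0.0410) = (-0.1314, -0.2276, -0.0410)
subtract pairs → two planes through P
linear system: -0.7066x+0.3136y = -0.0245−-0.3139z; -0.7883x+-0.4551y = 0.0000−-0.1642z
det = 0.5688;  x = 0.0196+-0.3417z,  y = -0.0340+0.2311z
sphere 1 gives Az²+Bz+C=0 with A=1.1702, B=0.0684, C=-0.1880;  B²−4AC=0.8848;  roots -0.4311, 0.3727;  negative root z = -0.4311
x = 0.1669, y = -0.1336

(0.1669, -0.1336, -0.4311)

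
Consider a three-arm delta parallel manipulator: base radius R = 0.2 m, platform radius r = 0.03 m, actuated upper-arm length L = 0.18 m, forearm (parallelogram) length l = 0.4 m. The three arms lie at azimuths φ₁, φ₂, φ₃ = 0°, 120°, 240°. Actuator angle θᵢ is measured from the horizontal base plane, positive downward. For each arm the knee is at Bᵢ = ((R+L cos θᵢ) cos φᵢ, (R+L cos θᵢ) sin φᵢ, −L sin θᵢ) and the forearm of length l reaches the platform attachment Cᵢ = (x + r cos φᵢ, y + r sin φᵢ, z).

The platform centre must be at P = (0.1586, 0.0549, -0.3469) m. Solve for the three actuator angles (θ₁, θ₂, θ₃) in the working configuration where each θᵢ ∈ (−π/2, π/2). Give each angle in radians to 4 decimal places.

φ1=0.0° → target in arm frame (0.1586, 0.0549)
  e−x'=0.0114;  (l²−L²−(e−x')²−y'²−z²)/2L = 0.0114
  √(A²+B²)=0.3471;  θ1 = -1.5379+1.5378 ≈ -0.0001
φ2=120.0° → target in arm frame (-0.0318, -0.1648)
  A=0.2018, B=-0.3469, C=(l²−L²−A²−y'²−z²)/(2L)=-0.1683
  θ2 = atan2(B,A) + arccos(C/0.4013) = 0.9597
arm 3 (φ=240.0°): x'=-0.1268, y'=0.1099
  A=0.2968, B=-0.3469, C=(l²−L²−A²−y'²−z²)/(2L)=-0.2582
  θ3 = atan2(B,A) + arccos(C/0.4566) = 1.3087

θ₁ = -0.0001, θ₂ = 0.9597, θ₃ = 1.3087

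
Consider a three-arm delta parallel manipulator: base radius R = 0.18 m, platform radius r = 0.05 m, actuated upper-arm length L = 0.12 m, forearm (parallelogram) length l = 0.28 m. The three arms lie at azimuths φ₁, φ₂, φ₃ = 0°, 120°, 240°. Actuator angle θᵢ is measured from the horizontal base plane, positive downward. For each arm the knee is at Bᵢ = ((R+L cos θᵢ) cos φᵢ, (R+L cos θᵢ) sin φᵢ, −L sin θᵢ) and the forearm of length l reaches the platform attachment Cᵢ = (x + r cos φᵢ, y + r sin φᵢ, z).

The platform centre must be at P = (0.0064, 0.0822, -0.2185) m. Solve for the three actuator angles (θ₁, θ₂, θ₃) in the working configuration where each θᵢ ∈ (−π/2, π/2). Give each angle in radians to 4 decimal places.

arm 1 (φ=0.0°): x'=0.0064, y'=0.0822
  A=0.1236, B=-0.2185, C=(l²−L²−A²−y'²−z²)/(2L)=-0.0241
  θ1 = atan2(B,A) + arccos(C/0.2510) = 0.6108
arm 2 (φ=120.0°): x'=0.0680, y'=-0.0466
  A=0.0620, B=-0.2185, C=(l²−L²−A²−y'²−z²)/(2L)=0.0427
  θ2 = atan2(B,A) + arccos(C/0.2271) = 0.0876
φ3=240.0° → target in arm frame (-0.0744, -0.0356)
  e−x'=0.2044;  (l²−L²−(e−x')²−y'²−z²)/2L = -0.1116
  √(A²+B²)=0.2992;  θ3 = -0.8188+1.9530 ≈ 1.1342

θ₁ = 0.6108, θ₂ = 0.0876, θ₃ = 1.1342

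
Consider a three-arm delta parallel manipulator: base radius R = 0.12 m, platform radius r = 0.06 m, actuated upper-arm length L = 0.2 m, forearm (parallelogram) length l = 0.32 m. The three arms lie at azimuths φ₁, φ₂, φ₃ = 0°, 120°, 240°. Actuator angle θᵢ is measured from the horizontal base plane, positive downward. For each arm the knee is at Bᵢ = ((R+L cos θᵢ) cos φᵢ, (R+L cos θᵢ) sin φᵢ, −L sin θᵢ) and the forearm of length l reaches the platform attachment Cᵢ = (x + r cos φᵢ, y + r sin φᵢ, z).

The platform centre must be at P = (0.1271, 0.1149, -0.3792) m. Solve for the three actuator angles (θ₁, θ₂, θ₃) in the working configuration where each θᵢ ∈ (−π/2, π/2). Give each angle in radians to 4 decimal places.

arm 1 (φ=0.0°): x'=0.1271, y'=0.1149
  A=-0.0671, B=-0.3792, C=(l²−L²−A²−y'²−z²)/(2L)=-0.2477
  √(A²+B²)=0.3851;  θ1 = -1.7459+2.2696 ≈ 0.5237
arm 2 (φ=120.0°): x'=0.0360, y'=-0.1675
  A=0.0240, B=-0.3792, C=(l²−L²−A²−y'²−z²)/(2L)=-0.2751
  γ=atan2(-0.3792,0.0240)=-1.5075;  ψ=arccos(-0.7240)=2.3804;  θ2=γ+ψ≈0.8729
rotate P by −φ3: (-0.1631, 0.0526, -0.3792)
  e−x'=0.2231;  (l²−L²−(e−x')²−y'²−z²)/2L = -0.3348
  √(A²+B²)=0.4399;  θ3 = -1.0391+2.4356 ≈ 1.3966

θ₁ = 0.5237, θ₂ = 0.8729, θ₃ = 1.3966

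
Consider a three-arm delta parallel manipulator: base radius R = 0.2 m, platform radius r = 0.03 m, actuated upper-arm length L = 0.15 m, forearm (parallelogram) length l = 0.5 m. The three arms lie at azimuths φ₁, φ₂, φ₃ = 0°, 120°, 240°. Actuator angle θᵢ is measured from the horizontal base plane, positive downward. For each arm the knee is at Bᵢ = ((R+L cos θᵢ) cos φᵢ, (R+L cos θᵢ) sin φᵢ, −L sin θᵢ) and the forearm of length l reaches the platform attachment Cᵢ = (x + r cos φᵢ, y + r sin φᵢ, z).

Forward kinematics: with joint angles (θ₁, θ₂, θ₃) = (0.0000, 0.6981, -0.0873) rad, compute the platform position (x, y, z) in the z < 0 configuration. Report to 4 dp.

arm 1 at φ=0.0°: ρ1 = 0.3200;  O1 = (0.3200, 0.0000, 0.0000)
arm 2 at φ=120.0°: ρ2 = 0.2849;  O2 = (-0.1425, 0.2467, -0.0964)
φ3=240.0°: virtual centre (-0.1597, -0.2766, 0.0131), radius l
subtract pairs → two planes through P
plane₁₂: -0.9249x+0.4935y+-0.1928z = -0.0119
det = 0.9852;  x = 0.0068+-0.0952z,  y = -0.0114+0.2123z
sphere 1 gives Az²+Bz+C=0 with A=1.0542, B=0.0548, C=-0.1518;  B²−4AC=0.6430;  roots -0.4063, 0.3544;  negative root z = -0.4063
x = 0.0455, y = -0.0977

(0.0455, -0.0977, -0.4063)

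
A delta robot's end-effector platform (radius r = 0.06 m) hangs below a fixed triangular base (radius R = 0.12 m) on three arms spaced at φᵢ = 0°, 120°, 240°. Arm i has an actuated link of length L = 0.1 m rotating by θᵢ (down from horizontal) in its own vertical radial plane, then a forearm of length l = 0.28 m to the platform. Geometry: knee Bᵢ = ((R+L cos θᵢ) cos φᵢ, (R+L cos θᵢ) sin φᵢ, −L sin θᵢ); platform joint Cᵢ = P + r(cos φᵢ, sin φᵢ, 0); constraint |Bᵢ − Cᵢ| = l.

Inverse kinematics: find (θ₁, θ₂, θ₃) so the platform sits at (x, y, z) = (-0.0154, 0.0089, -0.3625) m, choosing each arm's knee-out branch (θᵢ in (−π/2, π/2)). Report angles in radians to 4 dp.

rotate P by −φ1: (-0.0154, 0.0089, -0.3625)
  e−x'=0.0754;  (l²−L²−(e−x')²−y'²−z²)/2L = -0.3439
  γ=atan2(-0.3625,0.0754)=-1.3657;  ψ=arccos(-0.9287)=2.7616;  θ1=γ+ψ≈1.3959
rotate P by −φ2: (0.0154, 0.0089, -0.3625)
  e−x'=0.0446;  (l²−L²−(e−x')²−y'²−z²)/2L = -0.3254
  γ=atan2(-0.3625,0.0446)=-1.4484;  ψ=arccos(-0.8909)=2.6700;  θ2=γ+ψ≈1.2216
arm 3 (φ=240.0°): x'=0.0000, y'=-0.0178
  e−x'=0.0600;  (l²−L²−(e−x')²−y'²−z²)/2L = -0.3346
  √(A²+B²)=0.3674;  θ3 = -1.4067+2.7157 ≈ 1.3090

θ₁ = 1.3959, θ₂ = 1.2216, θ₃ = 1.3090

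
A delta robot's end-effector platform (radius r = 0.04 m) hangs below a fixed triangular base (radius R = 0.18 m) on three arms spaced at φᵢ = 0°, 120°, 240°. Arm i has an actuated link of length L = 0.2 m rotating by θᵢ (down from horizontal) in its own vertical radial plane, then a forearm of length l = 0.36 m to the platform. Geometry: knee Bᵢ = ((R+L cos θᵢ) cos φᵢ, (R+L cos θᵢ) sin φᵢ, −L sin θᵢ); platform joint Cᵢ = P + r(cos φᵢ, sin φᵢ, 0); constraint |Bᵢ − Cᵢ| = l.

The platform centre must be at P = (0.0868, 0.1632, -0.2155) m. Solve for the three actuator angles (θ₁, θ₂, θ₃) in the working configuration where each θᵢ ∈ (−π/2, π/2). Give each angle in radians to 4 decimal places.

arm 1 (φ=0.0°): x'=0.0868, y'=0.1632
  A cos θ + B sin θ = C:  0.0532·cos θ + -0.2155·sin θ = 0.0342
  √(A²+B²)=0.2220;  θ1 = -1.3288+1.4159 ≈ 0.0872
rotate P by −φ2: (0.0979, -0.1568, -0.2155)
  e−x'=0.0421;  (l²−L²−(e−x')²−y'²−z²)/2L = 0.0420
  θ2 = atan2(B,A) + arccos(C/0.2196) = 0.0001
arm 3 (φ=240.0°): x'=-0.1847, y'=-0.0064
  e−x'=0.3247;  (l²−L²−(e−x')²−y'²−z²)/2L = -0.1558
  θ3 = atan2(B,A) + arccos(C/0.3897) = 1.3963

θ₁ = 0.0872, θ₂ = 0.0001, θ₃ = 1.3963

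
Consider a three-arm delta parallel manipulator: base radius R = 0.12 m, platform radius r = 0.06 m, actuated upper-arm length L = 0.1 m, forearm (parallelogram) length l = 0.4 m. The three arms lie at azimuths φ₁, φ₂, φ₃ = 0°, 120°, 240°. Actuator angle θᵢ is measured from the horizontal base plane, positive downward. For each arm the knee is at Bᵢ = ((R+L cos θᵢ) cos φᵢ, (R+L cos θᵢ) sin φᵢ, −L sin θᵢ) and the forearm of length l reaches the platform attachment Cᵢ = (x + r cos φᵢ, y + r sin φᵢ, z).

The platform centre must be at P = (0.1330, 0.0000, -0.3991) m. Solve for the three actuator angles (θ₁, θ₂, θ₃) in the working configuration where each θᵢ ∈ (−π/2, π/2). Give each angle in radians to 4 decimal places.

θ₁ = 0.0001, θ₂ = 0.7854, θ₃ = 0.7854

rotate P by −φ1: (0.1330, 0.0000, -0.3991)
  A=-0.0730, B=-0.3991, C=(l²−L²−A²−y'²−z²)/(2L)=-0.0730
  θ1 = atan2(B,A) + arccos(C/0.4057) = 0.0001
rotate P by −φ2: (-0.0665, -0.1152, -0.3991)
  e−x'=0.1265;  (l²−L²−(e−x')²−y'²−z²)/2L = -0.1927
  θ2 = atan2(B,A) + arccos(C/0.4187) = 0.7854
φ3=240.0° → target in arm frame (-0.0665, 0.1152)
  A cos θ + B sin θ = C:  0.1265·cos θ + -0.3991·sin θ = -0.1927
  γ=atan2(-0.3991,0.1265)=-1.2639;  ψ=arccos(-0.4604)=2.0492;  θ3=γ+ψ≈0.7854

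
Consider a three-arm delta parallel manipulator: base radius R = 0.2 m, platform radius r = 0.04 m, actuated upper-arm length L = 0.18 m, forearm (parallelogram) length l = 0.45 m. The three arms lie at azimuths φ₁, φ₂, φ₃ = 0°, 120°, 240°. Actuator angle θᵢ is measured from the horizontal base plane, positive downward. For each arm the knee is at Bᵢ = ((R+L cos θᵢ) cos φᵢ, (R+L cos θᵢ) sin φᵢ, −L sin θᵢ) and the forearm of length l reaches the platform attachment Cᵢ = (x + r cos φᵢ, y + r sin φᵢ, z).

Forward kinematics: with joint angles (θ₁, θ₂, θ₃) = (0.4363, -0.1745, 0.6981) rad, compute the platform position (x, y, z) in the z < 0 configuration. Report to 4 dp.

centre 1 = (0.3231·cos0.0°, 0.3231·sin0.0°, -0.0761) = (0.3231, 0.0000, -0.0761)
φ2=120.0°: virtual centre (-0.1686, 0.2921, 0.0313), radius l
centre 3 = (0.2979·cos240.0°, 0.2979·sin240.0°, -0.1157) = (-0.1489, -0.2580, -0.1157)
eliminate P² terms by subtracting sphere 1 from 2 and 3
plane₁₂: -0.9835x+0.5842y+0.2146z = 0.0045
det = 1.0590;  x = 0.0023+0.0608z,  y = 0.0115+-0.2650z
sphere 1 gives Az²+Bz+C=0 with A=1.0739, B=0.1070, C=-0.0936;  B²−4AC=0.4136;  roots -0.3492, 0.2496;  negative root z = -0.3492
x = -0.0190, y = 0.1041

(-0.0190, 0.1041, -0.3492)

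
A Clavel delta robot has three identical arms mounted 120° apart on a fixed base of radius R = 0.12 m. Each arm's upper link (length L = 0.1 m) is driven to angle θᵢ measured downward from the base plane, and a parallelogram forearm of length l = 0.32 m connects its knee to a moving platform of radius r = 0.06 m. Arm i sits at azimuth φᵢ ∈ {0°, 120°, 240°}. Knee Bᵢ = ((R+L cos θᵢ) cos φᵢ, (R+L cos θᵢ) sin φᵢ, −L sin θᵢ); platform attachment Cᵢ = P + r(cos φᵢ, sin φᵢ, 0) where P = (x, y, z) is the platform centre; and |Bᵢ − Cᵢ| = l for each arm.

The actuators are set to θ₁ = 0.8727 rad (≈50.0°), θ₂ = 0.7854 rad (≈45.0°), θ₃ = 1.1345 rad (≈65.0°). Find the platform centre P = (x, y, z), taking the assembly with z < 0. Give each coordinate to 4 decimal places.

(0.0140, 0.0463, -0.3734)

arm 1 at φ=0.0°: (R−r)+L cos θ1 = 0.1243;  O1 = (0.1243, 0.0000, -0.0766)
arm 2 at φ=120.0°: (R−r)+L cos θ2 = 0.1307;  O2 = (-0.0654, 0.1132, -0.0707)
O3 = (0.1023·cos240.0°, 0.1023·sin240.0°, -0.0906) = (-0.0511, -0.0886, -0.0906)
subtract pairs → two planes through P
plane₁₂: -0.3793x+0.2264y+0.0118z = 0.0008
Cramer: x(z) = 0.0031-0.0291z;  y(z) = 0.0087-0.1008z
sphere 1 gives Az²+Bz+C=0 with A=1.0110, B=0.1585, C=-0.0818;  B²−4AC=0.3559;  roots -0.3734, 0.2166;  negative root z = -0.3734
x = 0.0140, y = 0.0463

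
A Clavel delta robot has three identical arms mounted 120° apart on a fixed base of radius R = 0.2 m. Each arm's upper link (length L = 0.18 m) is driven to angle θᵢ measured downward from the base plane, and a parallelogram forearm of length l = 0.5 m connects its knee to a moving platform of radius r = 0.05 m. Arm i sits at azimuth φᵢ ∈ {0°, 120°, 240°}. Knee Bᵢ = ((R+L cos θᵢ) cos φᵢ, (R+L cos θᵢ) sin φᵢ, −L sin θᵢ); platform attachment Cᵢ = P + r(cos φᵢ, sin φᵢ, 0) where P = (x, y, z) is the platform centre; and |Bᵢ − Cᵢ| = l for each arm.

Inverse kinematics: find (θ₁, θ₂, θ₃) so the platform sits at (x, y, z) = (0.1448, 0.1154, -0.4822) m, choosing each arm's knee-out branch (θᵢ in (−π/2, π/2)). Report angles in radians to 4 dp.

arm 1 (φ=0.0°): x'=0.1448, y'=0.1154
  A cos θ + B sin θ = C:  0.0052·cos θ + -0.4822·sin θ = -0.0785
  θ1 = atan2(B,A) + arccos(C/0.4822) = 0.1743
φ2=120.0° → target in arm frame (0.0275, -0.1831)
  A=0.1225, B=-0.4822, C=(l²−L²−A²−y'²−z²)/(2L)=-0.1762
  θ2 = atan2(B,A) + arccos(C/0.4975) = 0.6108
arm 3 (φ=240.0°): x'=-0.1723, y'=0.0677
  e−x'=0.3223;  (l²−L²−(e−x')²−y'²−z²)/2L = -0.3428
  γ=atan2(-0.4822,0.3223)=-0.9815;  ψ=arccos(-0.5910)=2.2031;  θ3=γ+ψ≈1.2215

θ₁ = 0.1743, θ₂ = 0.6108, θ₃ = 1.2215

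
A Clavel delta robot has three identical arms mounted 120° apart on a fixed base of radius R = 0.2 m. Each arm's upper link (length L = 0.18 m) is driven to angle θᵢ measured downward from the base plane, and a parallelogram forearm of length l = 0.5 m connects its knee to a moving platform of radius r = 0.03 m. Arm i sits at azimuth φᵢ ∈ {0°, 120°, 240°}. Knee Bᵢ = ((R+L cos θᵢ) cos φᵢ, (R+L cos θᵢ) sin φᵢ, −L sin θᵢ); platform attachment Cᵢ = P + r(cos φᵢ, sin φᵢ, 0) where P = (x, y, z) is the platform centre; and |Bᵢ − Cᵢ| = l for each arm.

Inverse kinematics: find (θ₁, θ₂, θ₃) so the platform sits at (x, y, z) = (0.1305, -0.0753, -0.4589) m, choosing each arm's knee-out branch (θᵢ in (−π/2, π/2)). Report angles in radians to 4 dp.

φ1=0.0° → target in arm frame (0.1305, -0.0753)
  A=0.0395, B=-0.4589, C=(l²−L²−A²−y'²−z²)/(2L)=-0.0006
  γ=atan2(-0.4589,0.0395)=-1.4849;  ψ=arccos(-0.0013)=1.5721;  θ1=γ+ψ≈0.0872
arm 2 (φ=120.0°): x'=-0.1305, y'=-0.0754
  A=0.3005, B=-0.4589, C=(l²−L²−A²−y'²−z²)/(2L)=-0.2471
  γ=atan2(-0.4589,0.3005)=-0.9911;  ψ=arccos(-0.4504)=2.0381;  θ2=γ+ψ≈1.0470
arm 3 (φ=240.0°): x'=0.0000, y'=0.1507
  A=0.1700, B=-0.4589, C=(l²−L²−A²−y'²−z²)/(2L)=-0.1239
  γ=atan2(-0.4589,0.1700)=-1.2159;  ψ=arccos(-0.2532)=1.8267;  θ3=γ+ψ≈0.6108

θ₁ = 0.0872, θ₂ = 1.0470, θ₃ = 0.6108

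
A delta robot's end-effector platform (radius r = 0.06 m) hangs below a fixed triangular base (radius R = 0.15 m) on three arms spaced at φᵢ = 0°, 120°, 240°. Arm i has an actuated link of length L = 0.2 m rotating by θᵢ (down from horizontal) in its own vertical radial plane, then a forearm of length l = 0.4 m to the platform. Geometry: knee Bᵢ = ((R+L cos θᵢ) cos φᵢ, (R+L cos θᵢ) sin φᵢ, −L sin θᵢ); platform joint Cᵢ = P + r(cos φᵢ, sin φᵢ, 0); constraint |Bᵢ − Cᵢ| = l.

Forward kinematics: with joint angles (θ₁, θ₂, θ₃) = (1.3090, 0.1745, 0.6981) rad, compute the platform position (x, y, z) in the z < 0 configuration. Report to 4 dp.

O1 = (0.1418·cos0.0°, 0.1418·sin0.0°, -0.1932) = (0.1418, 0.0000, -0.1932)
O2 = (0.2870·cos120.0°, 0.2870·sin120.0°, -0.0347) = (-0.1435, 0.2485, -0.0347)
arm 3 at φ=240.0°: (R−r)+L cos θ3 = 0.2432;  O3 = (-0.1216, -0.2106, -0.1286)
subtract pairs → two planes through P
linear system: -0.5705x+0.4970y = 0.0261−0.3169z; -0.5267x+-0.4213y = 0.0183−0.1293z
Cramer: x(z) = -0.0400+0.3938z;  y(z) = 0.0067-0.1856z
quadratic in z: (1.1896)z²+(0.2407)z+(-0.0896)=0, √Δ=0.6959 → z ∈ {-0.3937, 0.1913}; z = -0.3937 (taking z<0)
x = -0.1950, y = 0.0797

(-0.1950, 0.0797, -0.3937)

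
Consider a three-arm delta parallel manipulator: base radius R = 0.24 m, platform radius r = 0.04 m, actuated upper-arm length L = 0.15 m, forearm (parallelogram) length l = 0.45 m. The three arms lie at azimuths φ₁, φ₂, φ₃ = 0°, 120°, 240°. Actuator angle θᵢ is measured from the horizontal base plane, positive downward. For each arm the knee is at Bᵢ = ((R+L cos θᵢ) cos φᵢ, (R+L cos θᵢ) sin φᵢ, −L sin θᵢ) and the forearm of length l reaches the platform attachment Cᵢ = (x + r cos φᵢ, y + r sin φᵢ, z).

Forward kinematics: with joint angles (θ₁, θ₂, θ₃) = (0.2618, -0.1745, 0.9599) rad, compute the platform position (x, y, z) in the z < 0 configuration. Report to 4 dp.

arm 1 at φ=0.0°: ρ1 = 0.3449;  centre 1 = (0.3449, 0.0000, -0.0388)
φ2=120.0°: virtual centre (-0.1739, 0.3011, 0.0260), radius l
arm 3 at φ=240.0°: ρ3 = 0.2860;  centre 3 = (-0.1430, -0.2477, -0.1229)
eliminate P² terms by subtracting sphere 1 from 2 and 3
linear system: -1.0375x+0.6023y = 0.0011−0.1297z; -0.9758x+-0.4954y = -0.0235−-0.1681z
Cramer: x(z) = 0.0124-0.0336z;  y(z) = 0.0232-0.2732z
into |P−centre ₁|² = l²: 1.0758z² + 0.0873z + -0.0899 = 0;  Δ = 0.3944;  z = -0.3325 or 0.2513 → z<0 root = -0.3325
x = 0.0235, y = 0.1140

(0.0235, 0.1140, -0.3325)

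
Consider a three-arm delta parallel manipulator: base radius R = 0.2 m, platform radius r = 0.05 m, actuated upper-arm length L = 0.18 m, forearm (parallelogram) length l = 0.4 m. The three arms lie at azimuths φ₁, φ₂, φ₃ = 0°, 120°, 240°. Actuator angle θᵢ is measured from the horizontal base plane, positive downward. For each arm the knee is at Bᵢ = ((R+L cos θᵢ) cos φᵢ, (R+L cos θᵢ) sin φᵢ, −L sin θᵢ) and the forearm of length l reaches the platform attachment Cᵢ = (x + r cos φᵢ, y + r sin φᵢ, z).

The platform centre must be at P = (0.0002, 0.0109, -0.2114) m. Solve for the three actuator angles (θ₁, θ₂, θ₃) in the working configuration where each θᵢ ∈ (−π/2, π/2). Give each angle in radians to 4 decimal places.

θ₁ = -0.0872, θ₂ = -0.1747, θ₃ = 0.0001

φ1=0.0° → target in arm frame (0.0002, 0.0109)
  A=0.1498, B=-0.2114, C=(l²−L²−A²−y'²−z²)/(2L)=0.1676
  γ=atan2(-0.2114,0.1498)=-0.9543;  ψ=arccos(0.6470)=0.8671;  θ1=γ+ψ≈-0.0872
arm 2 (φ=120.0°): x'=0.0093, y'=-0.0056
  A cos θ + B sin θ = C:  0.1407·cos θ + -0.2114·sin θ = 0.1753
  √(A²+B²)=0.2539;  θ2 = -0.9837+0.8090 ≈ -0.1747
φ3=240.0° → target in arm frame (-0.0095, -0.0053)
  e−x'=0.1595;  (l²−L²−(e−x')²−y'²−z²)/2L = 0.1595
  √(A²+B²)=0.2648;  θ3 = -0.9243+0.9244 ≈ 0.0001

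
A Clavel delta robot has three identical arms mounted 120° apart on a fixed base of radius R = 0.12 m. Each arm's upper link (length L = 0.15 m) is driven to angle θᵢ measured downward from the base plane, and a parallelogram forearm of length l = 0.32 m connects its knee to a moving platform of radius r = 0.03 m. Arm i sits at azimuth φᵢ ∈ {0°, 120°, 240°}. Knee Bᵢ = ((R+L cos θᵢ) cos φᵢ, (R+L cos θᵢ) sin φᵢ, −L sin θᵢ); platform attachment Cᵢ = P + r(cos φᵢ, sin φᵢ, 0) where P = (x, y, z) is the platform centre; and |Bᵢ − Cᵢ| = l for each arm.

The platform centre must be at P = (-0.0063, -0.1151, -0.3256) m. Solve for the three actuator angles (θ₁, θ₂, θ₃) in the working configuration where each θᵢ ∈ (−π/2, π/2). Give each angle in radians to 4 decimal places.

φ1=0.0° → target in arm frame (-0.0063, -0.1151)
  e−x'=0.0963;  (l²−L²−(e−x')²−y'²−z²)/2L = -0.1621
  √(A²+B²)=0.3395;  θ1 = -1.2832+2.0686 ≈ 0.7853
φ2=120.0° → target in arm frame (-0.0965, 0.0630)
  e−x'=0.1865;  (l²−L²−(e−x')²−y'²−z²)/2L = -0.2163
  θ2 = atan2(B,A) + arccos(C/0.3752) = 1.1345
φ3=240.0° → target in arm frame (0.1028, 0.0521)
  A=-0.0128, B=-0.3256, C=(l²−L²−A²−y'²−z²)/(2L)=-0.0966
  θ3 = atan2(B,A) + arccos(C/0.3259) = 0.2617

θ₁ = 0.7853, θ₂ = 1.1345, θ₃ = 0.2617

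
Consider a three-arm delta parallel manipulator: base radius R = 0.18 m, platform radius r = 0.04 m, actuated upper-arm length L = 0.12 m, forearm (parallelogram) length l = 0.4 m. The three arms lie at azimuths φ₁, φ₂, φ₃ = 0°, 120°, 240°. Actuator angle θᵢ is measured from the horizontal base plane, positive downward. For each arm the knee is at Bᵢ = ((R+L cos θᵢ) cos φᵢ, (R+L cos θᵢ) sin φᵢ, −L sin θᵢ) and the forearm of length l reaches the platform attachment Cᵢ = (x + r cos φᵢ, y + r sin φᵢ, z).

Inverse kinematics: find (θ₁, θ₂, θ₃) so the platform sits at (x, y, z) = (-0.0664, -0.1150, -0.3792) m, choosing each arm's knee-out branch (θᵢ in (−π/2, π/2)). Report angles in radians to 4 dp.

arm 1 (φ=0.0°): x'=-0.0664, y'=-0.1150
  A cos θ + B sin θ = C:  0.2064·cos θ + -0.3792·sin θ = -0.2251
  θ1 = atan2(B,A) + arccos(C/0.4317) = 1.0469
φ2=120.0° → target in arm frame (-0.0664, 0.1150)
  e−x'=0.2064;  (l²−L²−(e−x')²−y'²−z²)/2L = -0.2251
  √(A²+B²)=0.4317;  θ2 = -1.0724+2.1192 ≈ 1.0468
φ3=240.0° → target in arm frame (0.1328, 0.0000)
  A cos θ + B sin θ = C:  0.0072·cos θ + -0.3792·sin θ = 0.0073
  √(A²+B²)=0.3793;  θ3 = -1.5518+1.5515 ≈ -0.0003

θ₁ = 1.0469, θ₂ = 1.0468, θ₃ = -0.0003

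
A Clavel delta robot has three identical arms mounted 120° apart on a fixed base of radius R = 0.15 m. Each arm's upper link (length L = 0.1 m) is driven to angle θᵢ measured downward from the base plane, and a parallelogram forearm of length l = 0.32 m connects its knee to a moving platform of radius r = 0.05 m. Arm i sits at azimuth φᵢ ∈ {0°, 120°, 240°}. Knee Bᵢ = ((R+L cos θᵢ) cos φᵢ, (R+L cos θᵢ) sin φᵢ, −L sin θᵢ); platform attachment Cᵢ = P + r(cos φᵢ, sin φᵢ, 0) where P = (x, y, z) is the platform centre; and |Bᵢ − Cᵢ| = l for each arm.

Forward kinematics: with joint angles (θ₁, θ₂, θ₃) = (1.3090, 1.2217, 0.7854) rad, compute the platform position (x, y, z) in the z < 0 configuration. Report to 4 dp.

φ1=0.0°: virtual centre (0.1259, 0.0000, -0.0966), radius l
O2 = (0.1342·cos120.0°, 0.1342·sin120.0°, -0.0940) = (-0.0671, 0.1162, -0.0940)
arm 3 at φ=240.0°: (R−r)+L cos θ3 = 0.1707;  O3 = (-0.0854, -0.1478, -0.0707)
|O₂|²−|O₁|² = 0.0017;  |O₃|²−|O₁|² = 0.0090
[-0.3860 0.2324 0.0052]·P = 0.0017;  [-0.4225 -0.2957 0.0518]·P = 0.0090
Cramer: x(z) = -0.0121+0.0640z;  y(z) = -0.0130+0.0837z
sphere 1 gives Az²+Bz+C=0 with A=1.0111, B=0.1734, C=-0.0739;  B²−4AC=0.3287;  roots -0.3693, 0.1978;  negative root z = -0.3693
x = -0.0358, y = -0.0439

(-0.0358, -0.0439, -0.3693)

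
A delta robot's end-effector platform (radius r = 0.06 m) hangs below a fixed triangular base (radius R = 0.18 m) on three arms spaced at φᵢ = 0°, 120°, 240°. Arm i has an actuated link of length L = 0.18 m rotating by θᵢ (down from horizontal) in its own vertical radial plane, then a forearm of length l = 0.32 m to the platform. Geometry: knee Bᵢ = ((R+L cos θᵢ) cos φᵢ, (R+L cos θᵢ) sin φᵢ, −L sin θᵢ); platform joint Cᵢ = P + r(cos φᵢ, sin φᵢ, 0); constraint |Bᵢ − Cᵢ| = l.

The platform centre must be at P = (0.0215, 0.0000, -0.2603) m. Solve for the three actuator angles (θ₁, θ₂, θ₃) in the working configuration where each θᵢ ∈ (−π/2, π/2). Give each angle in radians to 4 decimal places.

θ₁ = 0.4363, θ₂ = 0.6109, θ₃ = 0.6109

arm 1 (φ=0.0°): x'=0.0215, y'=0.0000
  A cos θ + B sin θ = C:  0.0985·cos θ + -0.2603·sin θ = -0.0207
  θ1 = atan2(B,A) + arccos(C/0.2783) = 0.4363
arm 2 (φ=120.0°): x'=-0.0107, y'=-0.0186
  A=0.1307, B=-0.2603, C=(l²−L²−A²−y'²−z²)/(2L)=-0.0422
  θ2 = atan2(B,A) + arccos(C/0.2913) = 0.6109
arm 3 (φ=240.0°): x'=-0.0108, y'=0.0186
  A cos θ + B sin θ = C:  0.1308·cos θ + -0.2603·sin θ = -0.0422
  √(A²+B²)=0.2913;  θ3 = -1.1053+1.7162 ≈ 0.6109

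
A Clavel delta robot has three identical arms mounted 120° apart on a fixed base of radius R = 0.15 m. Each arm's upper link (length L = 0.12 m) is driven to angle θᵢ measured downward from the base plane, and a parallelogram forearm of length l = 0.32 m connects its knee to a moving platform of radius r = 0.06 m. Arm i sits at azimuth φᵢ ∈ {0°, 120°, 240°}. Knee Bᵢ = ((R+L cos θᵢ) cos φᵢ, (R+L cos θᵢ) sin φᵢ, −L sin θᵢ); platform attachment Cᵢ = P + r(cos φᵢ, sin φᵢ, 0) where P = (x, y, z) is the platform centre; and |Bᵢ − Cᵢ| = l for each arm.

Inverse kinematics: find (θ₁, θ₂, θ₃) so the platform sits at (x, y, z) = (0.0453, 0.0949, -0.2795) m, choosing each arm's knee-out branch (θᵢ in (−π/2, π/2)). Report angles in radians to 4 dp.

arm 1 (φ=0.0°): x'=0.0453, y'=0.0949
  A cos θ + B sin θ = C:  0.0447·cos θ + -0.2795·sin θ = -0.0047
  θ1 = atan2(B,A) + arccos(C/0.2831) = 0.1751
rotate P by −φ2: (0.0595, -0.0867, -0.2795)
  A cos θ + B sin θ = C:  0.0305·cos θ + -0.2795·sin θ = 0.0060
  √(A²+B²)=0.2812;  θ2 = -1.4622+1.5495 ≈ 0.0873
arm 3 (φ=240.0°): x'=-0.1048, y'=-0.0082
  e−x'=0.1948;  (l²−L²−(e−x')²−y'²−z²)/2L = -0.1173
  γ=atan2(-0.2795,0.1948)=-0.9620;  ψ=arccos(-0.3442)=1.9222;  θ3=γ+ψ≈0.9602

θ₁ = 0.1751, θ₂ = 0.0873, θ₃ = 0.9602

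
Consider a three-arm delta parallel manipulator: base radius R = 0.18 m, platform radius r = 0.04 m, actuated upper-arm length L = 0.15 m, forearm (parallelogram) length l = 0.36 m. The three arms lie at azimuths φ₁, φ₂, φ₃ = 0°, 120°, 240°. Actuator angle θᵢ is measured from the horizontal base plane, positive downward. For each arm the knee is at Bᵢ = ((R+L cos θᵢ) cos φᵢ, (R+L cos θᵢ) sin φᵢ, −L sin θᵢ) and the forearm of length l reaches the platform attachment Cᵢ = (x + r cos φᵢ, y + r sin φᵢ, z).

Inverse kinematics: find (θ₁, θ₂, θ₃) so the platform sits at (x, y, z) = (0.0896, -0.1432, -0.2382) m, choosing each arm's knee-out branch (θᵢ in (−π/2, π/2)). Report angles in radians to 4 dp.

rotate P by −φ1: (0.0896, -0.1432, -0.2382)
  A=0.0504, B=-0.2382, C=(l²−L²−A²−y'²−z²)/(2L)=0.0910
  θ1 = atan2(B,A) + arccos(C/0.2435) = -0.1748
φ2=120.0° → target in arm frame (-0.1688, -0.0060)
  e−x'=0.3088;  (l²−L²−(e−x')²−y'²−z²)/2L = -0.1501
  γ=atan2(-0.2382,0.3088)=-0.6570;  ψ=arccos(-0.3850)=1.9660;  θ2=γ+ψ≈1.3089
arm 3 (φ=240.0°): x'=0.0792, y'=0.1492
  e−x'=0.0608;  (l²−L²−(e−x')²−y'²−z²)/2L = 0.0814
  θ3 = atan2(B,A) + arccos(C/0.2458) = -0.0874

θ₁ = -0.1748, θ₂ = 1.3089, θ₃ = -0.0874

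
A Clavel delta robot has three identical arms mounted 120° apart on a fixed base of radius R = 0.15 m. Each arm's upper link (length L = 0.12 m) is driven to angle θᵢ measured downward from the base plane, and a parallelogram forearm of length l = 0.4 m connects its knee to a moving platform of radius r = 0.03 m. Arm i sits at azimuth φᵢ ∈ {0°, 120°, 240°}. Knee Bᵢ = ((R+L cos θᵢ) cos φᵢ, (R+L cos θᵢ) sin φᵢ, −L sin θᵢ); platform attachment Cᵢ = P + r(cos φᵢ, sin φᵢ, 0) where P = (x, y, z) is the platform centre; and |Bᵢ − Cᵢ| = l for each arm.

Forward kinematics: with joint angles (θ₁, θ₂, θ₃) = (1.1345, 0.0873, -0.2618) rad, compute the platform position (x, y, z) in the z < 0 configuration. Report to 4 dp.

φ1=0.0°: virtual centre (0.1707, 0.0000, -0.1088), radius l
centre 2 = (0.2395·cos120.0°, 0.2395·sin120.0°, -0.0105) = (-0.1198, 0.2075, -0.0105)
centre 3 = (0.2359·cos240.0°, 0.2359·sin240.0°, 0.0311) = (-0.1180, -0.2043, 0.0311)
|centre ₂|²−|centre ₁|² = 0.0165;  |centre ₃|²−|centre ₁|² = 0.0156
plane₁₂: -0.5810x+0.4149y+0.1966z = 0.0165
det = 0.4769;  x = -0.0278+0.4117z,  y = 0.0009+0.1027z
into |P−centre ₁|² = l²: 1.1800z² + 0.0543z + -0.1088 = 0;  Δ = 0.5164;  z = -0.3275 or 0.2815 → z<0 root = -0.3275
x = -0.1626, y = -0.0327

(-0.1626, -0.0327, -0.3275)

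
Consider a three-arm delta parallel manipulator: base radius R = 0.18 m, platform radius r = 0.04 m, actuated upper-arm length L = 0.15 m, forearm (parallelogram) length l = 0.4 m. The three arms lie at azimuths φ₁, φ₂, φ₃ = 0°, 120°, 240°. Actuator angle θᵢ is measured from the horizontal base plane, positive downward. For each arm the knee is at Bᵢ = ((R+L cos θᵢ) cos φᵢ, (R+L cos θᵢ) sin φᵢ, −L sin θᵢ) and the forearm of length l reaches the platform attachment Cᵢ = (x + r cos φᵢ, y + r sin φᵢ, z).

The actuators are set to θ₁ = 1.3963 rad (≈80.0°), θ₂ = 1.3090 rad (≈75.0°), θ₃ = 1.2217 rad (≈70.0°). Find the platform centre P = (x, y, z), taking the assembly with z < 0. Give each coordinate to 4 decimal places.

arm 1 at φ=0.0°: (R−r)+L cos θ1 = 0.1660;  S1 = (0.1660, 0.0000, -0.1477)
φ2=120.0°: virtual centre (-0.0894, 0.1549, -0.1449), radius l
S3 = (0.1913·cos240.0°, 0.1913·sin240.0°, -0.1410) = (-0.0957, -0.1657, -0.1410)
|S₂|²−|S₁|² = 0.0036;  |S₃|²−|S₁|² = 0.0071
[-0.5109 0.3097 0.0057]·P = 0.0036;  [-0.5234 -0.3314 0.0135]·P = 0.0071
Cramer: x(z) = -0.0102+0.0183z;  y(z) = -0.0053+0.0119z
into |P−S₁|² = l²: 1.0005z² + 0.2889z + -0.1071 = 0;  Δ = 0.5120;  z = -0.5020 or 0.2132 → z<0 root = -0.5020
x = -0.0194, y = -0.0112

(-0.0194, -0.0112, -0.5020)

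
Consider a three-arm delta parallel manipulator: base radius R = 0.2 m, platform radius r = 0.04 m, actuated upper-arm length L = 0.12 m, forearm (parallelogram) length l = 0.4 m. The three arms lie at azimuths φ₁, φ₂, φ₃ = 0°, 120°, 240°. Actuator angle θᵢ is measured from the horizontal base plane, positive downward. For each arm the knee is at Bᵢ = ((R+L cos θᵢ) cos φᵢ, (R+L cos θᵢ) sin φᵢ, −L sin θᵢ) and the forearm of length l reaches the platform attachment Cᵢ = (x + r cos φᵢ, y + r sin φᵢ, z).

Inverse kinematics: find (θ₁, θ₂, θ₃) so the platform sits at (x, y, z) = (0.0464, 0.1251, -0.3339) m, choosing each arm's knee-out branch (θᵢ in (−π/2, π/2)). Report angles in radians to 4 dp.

arm 1 (φ=0.0°): x'=0.0464, y'=0.1251
  A=0.1136, B=-0.3339, C=(l²−L²−A²−y'²−z²)/(2L)=0.0231
  θ1 = atan2(B,A) + arccos(C/0.3527) = 0.2623
φ2=120.0° → target in arm frame (0.0851, -0.1027)
  e−x'=0.0749;  (l²−L²−(e−x')²−y'²−z²)/2L = 0.0748
  γ=atan2(-0.3339,0.0749)=-1.3502;  ψ=arccos(0.2186)=1.3504;  θ2=γ+ψ≈0.0002
rotate P by −φ3: (-0.1315, -0.0224, -0.3339)
  e−x'=0.2915;  (l²−L²−(e−x')²−y'²−z²)/2L = -0.2141
  θ3 = atan2(B,A) + arccos(C/0.4433) = 1.2219

θ₁ = 0.2623, θ₂ = 0.0002, θ₃ = 1.2219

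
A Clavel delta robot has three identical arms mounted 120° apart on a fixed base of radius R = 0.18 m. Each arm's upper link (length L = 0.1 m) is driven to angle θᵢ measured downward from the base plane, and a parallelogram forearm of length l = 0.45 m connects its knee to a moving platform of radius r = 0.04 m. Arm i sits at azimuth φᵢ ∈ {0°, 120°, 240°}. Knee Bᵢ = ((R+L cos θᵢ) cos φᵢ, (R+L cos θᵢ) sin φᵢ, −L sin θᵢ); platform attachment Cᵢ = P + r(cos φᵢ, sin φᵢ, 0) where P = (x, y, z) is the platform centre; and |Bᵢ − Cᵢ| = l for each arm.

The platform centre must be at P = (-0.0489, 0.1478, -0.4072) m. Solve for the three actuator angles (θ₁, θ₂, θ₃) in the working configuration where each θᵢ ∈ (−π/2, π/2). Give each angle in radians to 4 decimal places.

θ₁ = 0.7850, θ₂ = -0.3494, θ₃ = 1.0468

arm 1 (φ=0.0°): x'=-0.0489, y'=0.1478
  e−x'=0.1889;  (l²−L²−(e−x')²−y'²−z²)/2L = -0.1542
  √(A²+B²)=0.4489;  θ1 = -1.1364+1.9215 ≈ 0.7850
rotate P by −φ2: (0.1524, -0.0316, -0.4072)
  A=-0.0124, B=-0.4072, C=(l²−L²−A²−y'²−z²)/(2L)=0.1277
  √(A²+B²)=0.4074;  θ2 = -1.6014+1.2520 ≈ -0.3494
arm 3 (φ=240.0°): x'=-0.1035, y'=-0.1162
  e−x'=0.2435;  (l²−L²−(e−x')²−y'²−z²)/2L = -0.2307
  √(A²+B²)=0.4745;  θ3 = -1.0318+2.0786 ≈ 1.0468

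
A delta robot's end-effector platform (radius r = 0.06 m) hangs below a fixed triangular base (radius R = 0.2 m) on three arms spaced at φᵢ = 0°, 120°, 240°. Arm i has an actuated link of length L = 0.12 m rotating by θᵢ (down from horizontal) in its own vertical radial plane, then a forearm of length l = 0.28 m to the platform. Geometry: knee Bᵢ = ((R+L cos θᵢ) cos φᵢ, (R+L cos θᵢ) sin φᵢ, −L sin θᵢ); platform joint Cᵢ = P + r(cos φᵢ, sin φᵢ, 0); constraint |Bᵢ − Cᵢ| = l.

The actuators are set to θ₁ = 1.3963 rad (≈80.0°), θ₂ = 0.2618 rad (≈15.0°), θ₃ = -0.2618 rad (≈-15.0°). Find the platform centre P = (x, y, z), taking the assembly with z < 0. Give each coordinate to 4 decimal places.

(-0.1141, -0.0233, -0.1661)

O1 = (0.1608·cos0.0°, 0.1608·sin0.0°, -0.1182) = (0.1608, 0.0000, -0.1182)
φ2=120.0°: virtual centre (-0.1280, 0.2216, -0.0311), radius l
φ3=240.0°: virtual centre (-0.1280, -0.2216, 0.0311), radius l
eliminate P² terms by subtracting sphere 1 from 2 and 3
[-0.5776 0.4433 0.1742]·P = 0.0266;  [-0.5776 -0.4433 0.2985]·P = 0.0266
det = 0.5120;  x = -0.0461+0.4092z,  y = 0.0000+0.1401z
quadratic in z: (1.1871)z²+(0.0670)z+(-0.0216)=0, √Δ=0.3273 → z ∈ {-0.1661, 0.1096}; z = -0.1661 (taking z<0)
x = -0.1141, y = -0.0233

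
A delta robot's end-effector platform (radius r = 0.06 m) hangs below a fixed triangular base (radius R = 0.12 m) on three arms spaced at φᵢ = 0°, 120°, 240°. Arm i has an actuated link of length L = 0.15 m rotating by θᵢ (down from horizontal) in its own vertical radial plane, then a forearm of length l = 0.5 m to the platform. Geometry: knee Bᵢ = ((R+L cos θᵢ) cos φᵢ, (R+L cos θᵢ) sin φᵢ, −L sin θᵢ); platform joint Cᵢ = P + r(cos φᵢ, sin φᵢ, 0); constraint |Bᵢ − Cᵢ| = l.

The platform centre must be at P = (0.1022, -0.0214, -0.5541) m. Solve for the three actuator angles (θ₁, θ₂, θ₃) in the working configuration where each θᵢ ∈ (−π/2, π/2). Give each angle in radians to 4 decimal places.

θ₁ = 0.4366, θ₂ = 0.8730, θ₃ = 0.7856

φ1=0.0° → target in arm frame (0.1022, -0.0214)
  A cos θ + B sin θ = C:  -0.0422·cos θ + -0.5541·sin θ = -0.2726
  √(A²+B²)=0.5557;  θ1 = -1.6468+2.0834 ≈ 0.4366
rotate P by −φ2: (-0.0696, -0.0778, -0.5541)
  e−x'=0.1296;  (l²−L²−(e−x')²−y'²−z²)/2L = -0.3413
  √(A²+B²)=0.5691;  θ2 = -1.3410+2.2140 ≈ 0.8730
φ3=240.0° → target in arm frame (-0.0326, 0.0992)
  A=0.0926, B=-0.5541, C=(l²−L²−A²−y'²−z²)/(2L)=-0.3265
  √(A²+B²)=0.5618;  θ3 = -1.4053+2.1909 ≈ 0.7856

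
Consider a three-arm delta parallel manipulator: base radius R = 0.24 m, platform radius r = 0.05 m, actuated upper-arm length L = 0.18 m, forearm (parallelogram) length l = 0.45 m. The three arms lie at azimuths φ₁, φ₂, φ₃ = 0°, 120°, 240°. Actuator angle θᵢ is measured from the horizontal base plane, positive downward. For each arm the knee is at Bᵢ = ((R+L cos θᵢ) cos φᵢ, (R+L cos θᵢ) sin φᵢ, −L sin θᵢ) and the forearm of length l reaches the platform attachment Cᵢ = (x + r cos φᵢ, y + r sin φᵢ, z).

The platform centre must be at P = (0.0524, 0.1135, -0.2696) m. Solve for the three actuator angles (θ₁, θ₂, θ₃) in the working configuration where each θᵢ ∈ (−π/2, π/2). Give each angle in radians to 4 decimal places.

arm 1 (φ=0.0°): x'=0.0524, y'=0.1135
  A cos θ + B sin θ = C:  0.1376·cos θ + -0.2696·sin θ = 0.1822
  γ=atan2(-0.2696,0.1376)=-1.0989;  ψ=arccos(0.6020)=0.9248;  θ1=γ+ψ≈-0.1741
φ2=120.0° → target in arm frame (0.0721, -0.1021)
  A=0.1179, B=-0.2696, C=(l²−L²−A²−y'²−z²)/(2L)=0.2030
  √(A²+B²)=0.2943;  θ2 = -1.1585+0.8094 ≈ -0.3491
arm 3 (φ=240.0°): x'=-0.1245, y'=-0.0114
  A=0.3145, B=-0.2696, C=(l²−L²−A²−y'²−z²)/(2L)=-0.0045
  θ3 = atan2(B,A) + arccos(C/0.4142) = 0.8730

θ₁ = -0.1741, θ₂ = -0.3491, θ₃ = 0.8730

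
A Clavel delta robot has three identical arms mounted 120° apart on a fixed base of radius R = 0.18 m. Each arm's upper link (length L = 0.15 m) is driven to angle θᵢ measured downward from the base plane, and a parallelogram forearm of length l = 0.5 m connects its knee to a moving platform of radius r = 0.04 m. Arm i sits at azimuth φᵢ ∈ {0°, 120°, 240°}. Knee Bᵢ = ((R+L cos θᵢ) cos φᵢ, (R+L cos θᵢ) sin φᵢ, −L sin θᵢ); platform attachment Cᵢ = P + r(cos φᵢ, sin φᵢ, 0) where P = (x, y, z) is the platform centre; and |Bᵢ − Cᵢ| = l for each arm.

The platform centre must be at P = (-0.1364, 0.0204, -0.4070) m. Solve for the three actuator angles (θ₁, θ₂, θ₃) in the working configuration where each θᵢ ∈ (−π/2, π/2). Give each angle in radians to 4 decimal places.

arm 1 (φ=0.0°): x'=-0.1364, y'=0.0204
  A=0.2764, B=-0.4070, C=(l²−L²−A²−y'²−z²)/(2L)=-0.0499
  θ1 = atan2(B,A) + arccos(C/0.4920) = 0.6981
φ2=120.0° → target in arm frame (0.0859, 0.1079)
  A=0.0541, B=-0.4070, C=(l²−L²−A²−y'²−z²)/(2L)=0.1576
  θ2 = atan2(B,A) + arccos(C/0.4106) = -0.2617
φ3=240.0° → target in arm frame (0.0505, -0.1283)
  A cos θ + B sin θ = C:  0.0895·cos θ + -0.4070·sin θ = 0.1246
  γ=atan2(-0.4070,0.0895)=-1.3544;  ψ=arccos(0.2990)=1.2672;  θ3=γ+ψ≈-0.0873

θ₁ = 0.6981, θ₂ = -0.2617, θ₃ = -0.0873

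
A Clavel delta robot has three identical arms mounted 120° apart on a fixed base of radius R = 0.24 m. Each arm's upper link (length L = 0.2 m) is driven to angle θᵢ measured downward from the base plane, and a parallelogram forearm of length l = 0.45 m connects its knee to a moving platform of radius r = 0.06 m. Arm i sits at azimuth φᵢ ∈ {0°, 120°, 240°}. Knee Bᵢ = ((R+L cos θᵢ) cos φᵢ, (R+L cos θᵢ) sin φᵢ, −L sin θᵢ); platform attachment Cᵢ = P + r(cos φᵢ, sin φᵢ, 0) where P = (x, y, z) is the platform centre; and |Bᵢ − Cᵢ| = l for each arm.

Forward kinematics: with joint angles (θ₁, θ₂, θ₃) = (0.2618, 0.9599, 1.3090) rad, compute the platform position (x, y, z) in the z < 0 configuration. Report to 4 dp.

(0.1528, 0.0637, -0.4389)

φ1=0.0°: virtual centre (0.3732, 0.0000, -0.0518), radius l
O2 = (0.2947·cos120.0°, 0.2947·sin120.0°, -0.1638) = (-0.1474, 0.2552, -0.1638)
φ3=240.0°: virtual centre (-0.1159, -0.2007, -0.1932), radius l
|O₂|²−|O₁|² = -0.0282;  |O₃|²−|O₁|² = -0.0509
[-1.0411 0.5105 -0.2241]·P = -0.0282;  [-0.9781 -0.4014 -0.2828]·P = -0.0509
det = 0.9172;  x = 0.0407+-0.2555z,  y = 0.0277+-0.0820z
quadratic in z: (1.0720)z²+(0.2689)z+(-0.0885)=0, √Δ=0.6722 → z ∈ {-0.4389, 0.1881}; z = -0.4389 (taking z<0)
x = 0.1528, y = 0.0637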